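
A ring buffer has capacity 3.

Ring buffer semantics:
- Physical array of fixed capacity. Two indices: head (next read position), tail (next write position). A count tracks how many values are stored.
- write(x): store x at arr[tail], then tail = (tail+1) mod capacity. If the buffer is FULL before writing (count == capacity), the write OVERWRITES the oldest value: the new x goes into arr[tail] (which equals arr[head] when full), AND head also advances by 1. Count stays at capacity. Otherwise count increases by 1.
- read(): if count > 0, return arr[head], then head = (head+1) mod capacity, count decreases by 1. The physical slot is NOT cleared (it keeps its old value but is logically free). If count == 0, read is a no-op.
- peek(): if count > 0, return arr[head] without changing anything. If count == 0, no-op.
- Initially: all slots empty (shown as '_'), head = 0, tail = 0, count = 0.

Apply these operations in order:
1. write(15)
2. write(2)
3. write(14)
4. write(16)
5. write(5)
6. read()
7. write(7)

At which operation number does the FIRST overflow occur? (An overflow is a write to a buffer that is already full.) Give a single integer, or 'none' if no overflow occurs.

After op 1 (write(15)): arr=[15 _ _] head=0 tail=1 count=1
After op 2 (write(2)): arr=[15 2 _] head=0 tail=2 count=2
After op 3 (write(14)): arr=[15 2 14] head=0 tail=0 count=3
After op 4 (write(16)): arr=[16 2 14] head=1 tail=1 count=3
After op 5 (write(5)): arr=[16 5 14] head=2 tail=2 count=3
After op 6 (read()): arr=[16 5 14] head=0 tail=2 count=2
After op 7 (write(7)): arr=[16 5 7] head=0 tail=0 count=3

Answer: 4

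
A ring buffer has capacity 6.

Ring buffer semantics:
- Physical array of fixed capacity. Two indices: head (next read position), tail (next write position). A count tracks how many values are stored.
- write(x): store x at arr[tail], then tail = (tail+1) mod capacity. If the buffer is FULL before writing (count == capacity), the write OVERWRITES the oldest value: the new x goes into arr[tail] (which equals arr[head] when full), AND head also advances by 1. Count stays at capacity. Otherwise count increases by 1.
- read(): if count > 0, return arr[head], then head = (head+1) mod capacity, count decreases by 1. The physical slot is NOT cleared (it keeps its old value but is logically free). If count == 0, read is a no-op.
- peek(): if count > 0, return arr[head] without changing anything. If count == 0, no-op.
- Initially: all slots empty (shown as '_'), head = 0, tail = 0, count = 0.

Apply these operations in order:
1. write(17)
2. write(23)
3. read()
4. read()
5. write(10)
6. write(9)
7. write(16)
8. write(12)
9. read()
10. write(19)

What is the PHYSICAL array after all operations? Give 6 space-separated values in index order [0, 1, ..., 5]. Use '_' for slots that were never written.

After op 1 (write(17)): arr=[17 _ _ _ _ _] head=0 tail=1 count=1
After op 2 (write(23)): arr=[17 23 _ _ _ _] head=0 tail=2 count=2
After op 3 (read()): arr=[17 23 _ _ _ _] head=1 tail=2 count=1
After op 4 (read()): arr=[17 23 _ _ _ _] head=2 tail=2 count=0
After op 5 (write(10)): arr=[17 23 10 _ _ _] head=2 tail=3 count=1
After op 6 (write(9)): arr=[17 23 10 9 _ _] head=2 tail=4 count=2
After op 7 (write(16)): arr=[17 23 10 9 16 _] head=2 tail=5 count=3
After op 8 (write(12)): arr=[17 23 10 9 16 12] head=2 tail=0 count=4
After op 9 (read()): arr=[17 23 10 9 16 12] head=3 tail=0 count=3
After op 10 (write(19)): arr=[19 23 10 9 16 12] head=3 tail=1 count=4

Answer: 19 23 10 9 16 12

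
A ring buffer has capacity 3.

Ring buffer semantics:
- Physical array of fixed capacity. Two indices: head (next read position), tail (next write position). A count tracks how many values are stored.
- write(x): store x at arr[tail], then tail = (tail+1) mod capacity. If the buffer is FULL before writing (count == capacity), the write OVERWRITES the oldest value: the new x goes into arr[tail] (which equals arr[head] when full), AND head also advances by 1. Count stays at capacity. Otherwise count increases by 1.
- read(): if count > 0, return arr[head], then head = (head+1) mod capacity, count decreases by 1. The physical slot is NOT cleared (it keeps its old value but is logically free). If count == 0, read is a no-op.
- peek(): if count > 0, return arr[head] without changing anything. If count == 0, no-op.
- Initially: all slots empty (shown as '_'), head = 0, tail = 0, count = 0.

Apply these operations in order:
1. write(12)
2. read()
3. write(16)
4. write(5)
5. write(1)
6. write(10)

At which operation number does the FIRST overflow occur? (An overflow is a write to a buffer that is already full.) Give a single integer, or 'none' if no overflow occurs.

After op 1 (write(12)): arr=[12 _ _] head=0 tail=1 count=1
After op 2 (read()): arr=[12 _ _] head=1 tail=1 count=0
After op 3 (write(16)): arr=[12 16 _] head=1 tail=2 count=1
After op 4 (write(5)): arr=[12 16 5] head=1 tail=0 count=2
After op 5 (write(1)): arr=[1 16 5] head=1 tail=1 count=3
After op 6 (write(10)): arr=[1 10 5] head=2 tail=2 count=3

Answer: 6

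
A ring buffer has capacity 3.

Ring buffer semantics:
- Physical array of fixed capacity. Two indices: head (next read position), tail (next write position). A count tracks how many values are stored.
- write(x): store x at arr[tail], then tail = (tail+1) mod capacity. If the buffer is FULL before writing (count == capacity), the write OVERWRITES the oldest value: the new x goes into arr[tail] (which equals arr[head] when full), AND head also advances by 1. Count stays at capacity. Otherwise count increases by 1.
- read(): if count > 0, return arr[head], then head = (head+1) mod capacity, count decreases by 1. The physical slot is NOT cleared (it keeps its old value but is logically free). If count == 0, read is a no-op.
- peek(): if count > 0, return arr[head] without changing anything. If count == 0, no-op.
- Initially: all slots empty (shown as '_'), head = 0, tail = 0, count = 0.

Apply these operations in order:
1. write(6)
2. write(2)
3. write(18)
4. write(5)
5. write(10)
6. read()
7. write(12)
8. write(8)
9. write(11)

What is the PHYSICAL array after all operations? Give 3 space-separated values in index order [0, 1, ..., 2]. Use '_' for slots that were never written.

Answer: 8 11 12

Derivation:
After op 1 (write(6)): arr=[6 _ _] head=0 tail=1 count=1
After op 2 (write(2)): arr=[6 2 _] head=0 tail=2 count=2
After op 3 (write(18)): arr=[6 2 18] head=0 tail=0 count=3
After op 4 (write(5)): arr=[5 2 18] head=1 tail=1 count=3
After op 5 (write(10)): arr=[5 10 18] head=2 tail=2 count=3
After op 6 (read()): arr=[5 10 18] head=0 tail=2 count=2
After op 7 (write(12)): arr=[5 10 12] head=0 tail=0 count=3
After op 8 (write(8)): arr=[8 10 12] head=1 tail=1 count=3
After op 9 (write(11)): arr=[8 11 12] head=2 tail=2 count=3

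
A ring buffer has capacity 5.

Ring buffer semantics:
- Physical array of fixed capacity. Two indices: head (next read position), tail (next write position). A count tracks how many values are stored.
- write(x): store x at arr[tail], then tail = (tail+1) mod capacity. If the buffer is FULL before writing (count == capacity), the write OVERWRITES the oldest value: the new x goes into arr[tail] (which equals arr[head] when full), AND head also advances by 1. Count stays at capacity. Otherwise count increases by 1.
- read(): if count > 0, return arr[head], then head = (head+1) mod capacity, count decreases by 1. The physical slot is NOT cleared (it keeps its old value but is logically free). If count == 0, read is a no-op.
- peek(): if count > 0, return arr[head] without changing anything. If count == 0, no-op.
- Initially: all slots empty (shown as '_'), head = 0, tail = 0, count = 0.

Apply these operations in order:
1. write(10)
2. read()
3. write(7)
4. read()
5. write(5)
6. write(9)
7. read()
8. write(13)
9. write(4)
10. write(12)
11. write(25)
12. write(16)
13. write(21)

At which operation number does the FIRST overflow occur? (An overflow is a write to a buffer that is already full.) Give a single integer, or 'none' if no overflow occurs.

After op 1 (write(10)): arr=[10 _ _ _ _] head=0 tail=1 count=1
After op 2 (read()): arr=[10 _ _ _ _] head=1 tail=1 count=0
After op 3 (write(7)): arr=[10 7 _ _ _] head=1 tail=2 count=1
After op 4 (read()): arr=[10 7 _ _ _] head=2 tail=2 count=0
After op 5 (write(5)): arr=[10 7 5 _ _] head=2 tail=3 count=1
After op 6 (write(9)): arr=[10 7 5 9 _] head=2 tail=4 count=2
After op 7 (read()): arr=[10 7 5 9 _] head=3 tail=4 count=1
After op 8 (write(13)): arr=[10 7 5 9 13] head=3 tail=0 count=2
After op 9 (write(4)): arr=[4 7 5 9 13] head=3 tail=1 count=3
After op 10 (write(12)): arr=[4 12 5 9 13] head=3 tail=2 count=4
After op 11 (write(25)): arr=[4 12 25 9 13] head=3 tail=3 count=5
After op 12 (write(16)): arr=[4 12 25 16 13] head=4 tail=4 count=5
After op 13 (write(21)): arr=[4 12 25 16 21] head=0 tail=0 count=5

Answer: 12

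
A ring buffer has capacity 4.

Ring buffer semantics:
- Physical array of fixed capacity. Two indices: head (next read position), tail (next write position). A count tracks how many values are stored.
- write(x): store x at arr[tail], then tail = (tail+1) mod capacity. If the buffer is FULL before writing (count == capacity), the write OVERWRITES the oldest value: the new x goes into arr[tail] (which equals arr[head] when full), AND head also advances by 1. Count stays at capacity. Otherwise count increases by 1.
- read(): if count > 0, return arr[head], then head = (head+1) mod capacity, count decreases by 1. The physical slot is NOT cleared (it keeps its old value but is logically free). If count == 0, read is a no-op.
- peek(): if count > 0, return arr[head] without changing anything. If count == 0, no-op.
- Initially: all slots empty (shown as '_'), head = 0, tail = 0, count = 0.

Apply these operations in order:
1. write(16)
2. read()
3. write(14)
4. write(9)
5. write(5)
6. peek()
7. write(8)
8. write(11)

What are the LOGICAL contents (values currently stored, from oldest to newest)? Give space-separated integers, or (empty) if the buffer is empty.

Answer: 9 5 8 11

Derivation:
After op 1 (write(16)): arr=[16 _ _ _] head=0 tail=1 count=1
After op 2 (read()): arr=[16 _ _ _] head=1 tail=1 count=0
After op 3 (write(14)): arr=[16 14 _ _] head=1 tail=2 count=1
After op 4 (write(9)): arr=[16 14 9 _] head=1 tail=3 count=2
After op 5 (write(5)): arr=[16 14 9 5] head=1 tail=0 count=3
After op 6 (peek()): arr=[16 14 9 5] head=1 tail=0 count=3
After op 7 (write(8)): arr=[8 14 9 5] head=1 tail=1 count=4
After op 8 (write(11)): arr=[8 11 9 5] head=2 tail=2 count=4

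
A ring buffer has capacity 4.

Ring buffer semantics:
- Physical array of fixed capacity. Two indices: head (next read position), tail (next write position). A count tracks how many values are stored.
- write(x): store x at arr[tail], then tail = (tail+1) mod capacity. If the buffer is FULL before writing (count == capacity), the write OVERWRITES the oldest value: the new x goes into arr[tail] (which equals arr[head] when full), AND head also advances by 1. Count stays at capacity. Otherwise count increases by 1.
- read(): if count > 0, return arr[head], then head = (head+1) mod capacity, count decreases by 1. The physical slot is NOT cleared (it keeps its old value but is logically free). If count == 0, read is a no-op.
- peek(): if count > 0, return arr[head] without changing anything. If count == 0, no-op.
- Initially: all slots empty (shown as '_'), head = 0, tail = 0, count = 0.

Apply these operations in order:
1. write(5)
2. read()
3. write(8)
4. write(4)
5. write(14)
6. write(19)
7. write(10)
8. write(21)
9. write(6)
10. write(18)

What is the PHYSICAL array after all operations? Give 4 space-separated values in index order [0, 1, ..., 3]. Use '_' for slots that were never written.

Answer: 18 10 21 6

Derivation:
After op 1 (write(5)): arr=[5 _ _ _] head=0 tail=1 count=1
After op 2 (read()): arr=[5 _ _ _] head=1 tail=1 count=0
After op 3 (write(8)): arr=[5 8 _ _] head=1 tail=2 count=1
After op 4 (write(4)): arr=[5 8 4 _] head=1 tail=3 count=2
After op 5 (write(14)): arr=[5 8 4 14] head=1 tail=0 count=3
After op 6 (write(19)): arr=[19 8 4 14] head=1 tail=1 count=4
After op 7 (write(10)): arr=[19 10 4 14] head=2 tail=2 count=4
After op 8 (write(21)): arr=[19 10 21 14] head=3 tail=3 count=4
After op 9 (write(6)): arr=[19 10 21 6] head=0 tail=0 count=4
After op 10 (write(18)): arr=[18 10 21 6] head=1 tail=1 count=4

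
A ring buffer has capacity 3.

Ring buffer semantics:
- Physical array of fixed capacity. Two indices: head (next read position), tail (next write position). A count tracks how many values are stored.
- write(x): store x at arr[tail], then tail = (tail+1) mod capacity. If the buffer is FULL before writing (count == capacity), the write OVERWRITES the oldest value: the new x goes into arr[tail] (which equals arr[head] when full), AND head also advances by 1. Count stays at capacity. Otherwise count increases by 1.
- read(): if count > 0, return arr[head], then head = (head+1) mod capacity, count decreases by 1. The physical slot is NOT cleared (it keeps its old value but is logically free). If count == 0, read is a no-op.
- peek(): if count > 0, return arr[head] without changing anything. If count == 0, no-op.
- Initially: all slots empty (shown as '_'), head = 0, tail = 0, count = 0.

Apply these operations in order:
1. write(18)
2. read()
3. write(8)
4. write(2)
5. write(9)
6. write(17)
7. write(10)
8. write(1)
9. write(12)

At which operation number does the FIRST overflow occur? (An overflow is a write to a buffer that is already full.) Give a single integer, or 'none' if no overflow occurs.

Answer: 6

Derivation:
After op 1 (write(18)): arr=[18 _ _] head=0 tail=1 count=1
After op 2 (read()): arr=[18 _ _] head=1 tail=1 count=0
After op 3 (write(8)): arr=[18 8 _] head=1 tail=2 count=1
After op 4 (write(2)): arr=[18 8 2] head=1 tail=0 count=2
After op 5 (write(9)): arr=[9 8 2] head=1 tail=1 count=3
After op 6 (write(17)): arr=[9 17 2] head=2 tail=2 count=3
After op 7 (write(10)): arr=[9 17 10] head=0 tail=0 count=3
After op 8 (write(1)): arr=[1 17 10] head=1 tail=1 count=3
After op 9 (write(12)): arr=[1 12 10] head=2 tail=2 count=3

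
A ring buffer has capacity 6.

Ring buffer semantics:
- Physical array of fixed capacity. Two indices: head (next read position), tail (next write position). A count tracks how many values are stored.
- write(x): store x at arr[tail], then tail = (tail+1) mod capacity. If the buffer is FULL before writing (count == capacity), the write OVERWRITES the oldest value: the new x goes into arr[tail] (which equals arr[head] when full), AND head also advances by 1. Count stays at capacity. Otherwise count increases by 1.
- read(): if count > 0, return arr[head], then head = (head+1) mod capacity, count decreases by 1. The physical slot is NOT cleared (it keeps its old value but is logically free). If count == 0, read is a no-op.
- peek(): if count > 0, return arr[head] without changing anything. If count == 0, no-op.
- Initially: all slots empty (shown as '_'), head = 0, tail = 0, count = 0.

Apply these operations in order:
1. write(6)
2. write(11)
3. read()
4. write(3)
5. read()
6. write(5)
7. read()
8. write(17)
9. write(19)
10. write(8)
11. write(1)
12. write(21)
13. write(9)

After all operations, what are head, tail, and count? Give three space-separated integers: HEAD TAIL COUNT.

After op 1 (write(6)): arr=[6 _ _ _ _ _] head=0 tail=1 count=1
After op 2 (write(11)): arr=[6 11 _ _ _ _] head=0 tail=2 count=2
After op 3 (read()): arr=[6 11 _ _ _ _] head=1 tail=2 count=1
After op 4 (write(3)): arr=[6 11 3 _ _ _] head=1 tail=3 count=2
After op 5 (read()): arr=[6 11 3 _ _ _] head=2 tail=3 count=1
After op 6 (write(5)): arr=[6 11 3 5 _ _] head=2 tail=4 count=2
After op 7 (read()): arr=[6 11 3 5 _ _] head=3 tail=4 count=1
After op 8 (write(17)): arr=[6 11 3 5 17 _] head=3 tail=5 count=2
After op 9 (write(19)): arr=[6 11 3 5 17 19] head=3 tail=0 count=3
After op 10 (write(8)): arr=[8 11 3 5 17 19] head=3 tail=1 count=4
After op 11 (write(1)): arr=[8 1 3 5 17 19] head=3 tail=2 count=5
After op 12 (write(21)): arr=[8 1 21 5 17 19] head=3 tail=3 count=6
After op 13 (write(9)): arr=[8 1 21 9 17 19] head=4 tail=4 count=6

Answer: 4 4 6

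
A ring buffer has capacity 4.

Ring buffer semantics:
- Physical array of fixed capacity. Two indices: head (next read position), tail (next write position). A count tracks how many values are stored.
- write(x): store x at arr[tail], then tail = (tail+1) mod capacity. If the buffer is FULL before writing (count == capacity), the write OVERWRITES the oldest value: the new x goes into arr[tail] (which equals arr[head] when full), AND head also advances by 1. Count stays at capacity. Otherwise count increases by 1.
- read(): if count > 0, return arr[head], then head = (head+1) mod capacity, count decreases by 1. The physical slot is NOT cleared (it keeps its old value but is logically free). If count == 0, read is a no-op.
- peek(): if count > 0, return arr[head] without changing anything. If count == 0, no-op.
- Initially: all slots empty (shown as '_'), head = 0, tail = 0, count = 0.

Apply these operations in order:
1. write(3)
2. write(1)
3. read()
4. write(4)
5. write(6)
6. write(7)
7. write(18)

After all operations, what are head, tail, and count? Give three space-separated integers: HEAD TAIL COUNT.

After op 1 (write(3)): arr=[3 _ _ _] head=0 tail=1 count=1
After op 2 (write(1)): arr=[3 1 _ _] head=0 tail=2 count=2
After op 3 (read()): arr=[3 1 _ _] head=1 tail=2 count=1
After op 4 (write(4)): arr=[3 1 4 _] head=1 tail=3 count=2
After op 5 (write(6)): arr=[3 1 4 6] head=1 tail=0 count=3
After op 6 (write(7)): arr=[7 1 4 6] head=1 tail=1 count=4
After op 7 (write(18)): arr=[7 18 4 6] head=2 tail=2 count=4

Answer: 2 2 4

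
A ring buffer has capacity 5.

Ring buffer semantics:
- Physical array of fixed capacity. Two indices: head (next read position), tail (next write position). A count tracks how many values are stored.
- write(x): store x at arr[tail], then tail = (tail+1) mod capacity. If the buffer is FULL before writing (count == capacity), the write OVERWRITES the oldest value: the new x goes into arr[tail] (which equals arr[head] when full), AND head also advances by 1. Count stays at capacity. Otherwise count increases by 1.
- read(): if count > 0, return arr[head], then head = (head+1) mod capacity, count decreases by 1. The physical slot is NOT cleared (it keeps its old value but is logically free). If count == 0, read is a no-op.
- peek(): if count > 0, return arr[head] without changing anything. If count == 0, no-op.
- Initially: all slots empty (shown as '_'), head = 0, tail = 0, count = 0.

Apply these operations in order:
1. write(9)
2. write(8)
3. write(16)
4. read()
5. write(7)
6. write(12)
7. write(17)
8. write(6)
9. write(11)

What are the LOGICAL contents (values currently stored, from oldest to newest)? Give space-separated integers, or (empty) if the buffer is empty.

Answer: 7 12 17 6 11

Derivation:
After op 1 (write(9)): arr=[9 _ _ _ _] head=0 tail=1 count=1
After op 2 (write(8)): arr=[9 8 _ _ _] head=0 tail=2 count=2
After op 3 (write(16)): arr=[9 8 16 _ _] head=0 tail=3 count=3
After op 4 (read()): arr=[9 8 16 _ _] head=1 tail=3 count=2
After op 5 (write(7)): arr=[9 8 16 7 _] head=1 tail=4 count=3
After op 6 (write(12)): arr=[9 8 16 7 12] head=1 tail=0 count=4
After op 7 (write(17)): arr=[17 8 16 7 12] head=1 tail=1 count=5
After op 8 (write(6)): arr=[17 6 16 7 12] head=2 tail=2 count=5
After op 9 (write(11)): arr=[17 6 11 7 12] head=3 tail=3 count=5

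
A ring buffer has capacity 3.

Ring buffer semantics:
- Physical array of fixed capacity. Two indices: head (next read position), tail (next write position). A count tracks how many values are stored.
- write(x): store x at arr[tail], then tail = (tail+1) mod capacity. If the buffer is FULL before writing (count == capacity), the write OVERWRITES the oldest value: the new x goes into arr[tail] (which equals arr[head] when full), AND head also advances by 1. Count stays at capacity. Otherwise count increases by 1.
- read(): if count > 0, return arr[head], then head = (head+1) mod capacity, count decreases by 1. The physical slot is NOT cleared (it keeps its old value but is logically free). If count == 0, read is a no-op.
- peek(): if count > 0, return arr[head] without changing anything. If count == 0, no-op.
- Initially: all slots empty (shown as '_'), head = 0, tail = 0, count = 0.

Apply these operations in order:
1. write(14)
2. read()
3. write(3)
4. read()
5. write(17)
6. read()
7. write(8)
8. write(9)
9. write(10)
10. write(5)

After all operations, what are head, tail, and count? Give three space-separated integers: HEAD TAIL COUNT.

After op 1 (write(14)): arr=[14 _ _] head=0 tail=1 count=1
After op 2 (read()): arr=[14 _ _] head=1 tail=1 count=0
After op 3 (write(3)): arr=[14 3 _] head=1 tail=2 count=1
After op 4 (read()): arr=[14 3 _] head=2 tail=2 count=0
After op 5 (write(17)): arr=[14 3 17] head=2 tail=0 count=1
After op 6 (read()): arr=[14 3 17] head=0 tail=0 count=0
After op 7 (write(8)): arr=[8 3 17] head=0 tail=1 count=1
After op 8 (write(9)): arr=[8 9 17] head=0 tail=2 count=2
After op 9 (write(10)): arr=[8 9 10] head=0 tail=0 count=3
After op 10 (write(5)): arr=[5 9 10] head=1 tail=1 count=3

Answer: 1 1 3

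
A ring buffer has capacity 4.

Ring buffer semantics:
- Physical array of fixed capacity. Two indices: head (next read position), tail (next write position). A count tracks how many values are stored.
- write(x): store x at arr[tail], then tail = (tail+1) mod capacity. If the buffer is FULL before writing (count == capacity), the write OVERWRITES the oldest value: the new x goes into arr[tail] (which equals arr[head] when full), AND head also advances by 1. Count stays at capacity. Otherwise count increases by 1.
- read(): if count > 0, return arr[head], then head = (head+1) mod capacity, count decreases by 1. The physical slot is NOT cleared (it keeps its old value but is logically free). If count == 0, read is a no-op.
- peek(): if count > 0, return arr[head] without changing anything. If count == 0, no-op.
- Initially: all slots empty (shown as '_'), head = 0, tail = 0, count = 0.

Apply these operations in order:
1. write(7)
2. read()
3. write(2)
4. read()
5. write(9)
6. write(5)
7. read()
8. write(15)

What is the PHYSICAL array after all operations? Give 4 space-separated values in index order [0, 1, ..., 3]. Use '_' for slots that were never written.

After op 1 (write(7)): arr=[7 _ _ _] head=0 tail=1 count=1
After op 2 (read()): arr=[7 _ _ _] head=1 tail=1 count=0
After op 3 (write(2)): arr=[7 2 _ _] head=1 tail=2 count=1
After op 4 (read()): arr=[7 2 _ _] head=2 tail=2 count=0
After op 5 (write(9)): arr=[7 2 9 _] head=2 tail=3 count=1
After op 6 (write(5)): arr=[7 2 9 5] head=2 tail=0 count=2
After op 7 (read()): arr=[7 2 9 5] head=3 tail=0 count=1
After op 8 (write(15)): arr=[15 2 9 5] head=3 tail=1 count=2

Answer: 15 2 9 5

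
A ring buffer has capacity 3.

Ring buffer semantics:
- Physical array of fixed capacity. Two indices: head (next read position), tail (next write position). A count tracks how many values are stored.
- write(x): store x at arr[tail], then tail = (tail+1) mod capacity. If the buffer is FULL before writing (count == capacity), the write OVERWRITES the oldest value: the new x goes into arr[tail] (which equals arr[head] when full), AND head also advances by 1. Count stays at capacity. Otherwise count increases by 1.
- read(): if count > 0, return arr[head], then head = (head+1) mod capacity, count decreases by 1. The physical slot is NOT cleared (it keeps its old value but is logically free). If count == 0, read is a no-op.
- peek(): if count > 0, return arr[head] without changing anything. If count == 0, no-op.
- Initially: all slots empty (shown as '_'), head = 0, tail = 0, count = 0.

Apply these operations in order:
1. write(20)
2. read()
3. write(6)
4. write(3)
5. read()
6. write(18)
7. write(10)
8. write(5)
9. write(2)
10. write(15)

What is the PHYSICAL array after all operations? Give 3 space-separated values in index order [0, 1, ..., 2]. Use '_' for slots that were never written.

Answer: 2 15 5

Derivation:
After op 1 (write(20)): arr=[20 _ _] head=0 tail=1 count=1
After op 2 (read()): arr=[20 _ _] head=1 tail=1 count=0
After op 3 (write(6)): arr=[20 6 _] head=1 tail=2 count=1
After op 4 (write(3)): arr=[20 6 3] head=1 tail=0 count=2
After op 5 (read()): arr=[20 6 3] head=2 tail=0 count=1
After op 6 (write(18)): arr=[18 6 3] head=2 tail=1 count=2
After op 7 (write(10)): arr=[18 10 3] head=2 tail=2 count=3
After op 8 (write(5)): arr=[18 10 5] head=0 tail=0 count=3
After op 9 (write(2)): arr=[2 10 5] head=1 tail=1 count=3
After op 10 (write(15)): arr=[2 15 5] head=2 tail=2 count=3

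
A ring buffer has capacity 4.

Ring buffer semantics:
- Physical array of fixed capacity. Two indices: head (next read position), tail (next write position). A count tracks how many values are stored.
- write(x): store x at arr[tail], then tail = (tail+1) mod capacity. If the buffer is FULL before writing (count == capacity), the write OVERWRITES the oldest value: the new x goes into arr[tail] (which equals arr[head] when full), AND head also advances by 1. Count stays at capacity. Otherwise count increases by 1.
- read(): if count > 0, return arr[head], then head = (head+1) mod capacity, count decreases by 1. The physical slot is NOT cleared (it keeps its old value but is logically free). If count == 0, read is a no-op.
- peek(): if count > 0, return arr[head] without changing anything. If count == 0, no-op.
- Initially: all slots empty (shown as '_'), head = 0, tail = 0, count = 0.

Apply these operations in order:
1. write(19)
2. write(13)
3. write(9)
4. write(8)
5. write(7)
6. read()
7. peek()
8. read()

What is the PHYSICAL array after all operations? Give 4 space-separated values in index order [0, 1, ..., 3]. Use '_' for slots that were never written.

After op 1 (write(19)): arr=[19 _ _ _] head=0 tail=1 count=1
After op 2 (write(13)): arr=[19 13 _ _] head=0 tail=2 count=2
After op 3 (write(9)): arr=[19 13 9 _] head=0 tail=3 count=3
After op 4 (write(8)): arr=[19 13 9 8] head=0 tail=0 count=4
After op 5 (write(7)): arr=[7 13 9 8] head=1 tail=1 count=4
After op 6 (read()): arr=[7 13 9 8] head=2 tail=1 count=3
After op 7 (peek()): arr=[7 13 9 8] head=2 tail=1 count=3
After op 8 (read()): arr=[7 13 9 8] head=3 tail=1 count=2

Answer: 7 13 9 8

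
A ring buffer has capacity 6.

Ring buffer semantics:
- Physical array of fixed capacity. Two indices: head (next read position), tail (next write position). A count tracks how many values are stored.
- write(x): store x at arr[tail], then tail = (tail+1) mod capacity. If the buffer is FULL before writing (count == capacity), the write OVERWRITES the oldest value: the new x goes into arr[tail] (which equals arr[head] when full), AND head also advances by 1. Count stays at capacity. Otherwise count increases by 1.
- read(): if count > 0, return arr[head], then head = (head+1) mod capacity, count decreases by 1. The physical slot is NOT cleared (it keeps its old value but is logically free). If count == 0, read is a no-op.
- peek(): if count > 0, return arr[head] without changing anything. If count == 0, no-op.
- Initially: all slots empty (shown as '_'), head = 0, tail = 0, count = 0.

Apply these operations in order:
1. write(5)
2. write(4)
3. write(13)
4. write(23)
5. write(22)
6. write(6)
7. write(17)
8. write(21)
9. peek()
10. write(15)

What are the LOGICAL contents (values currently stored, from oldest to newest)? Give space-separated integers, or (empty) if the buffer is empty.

Answer: 23 22 6 17 21 15

Derivation:
After op 1 (write(5)): arr=[5 _ _ _ _ _] head=0 tail=1 count=1
After op 2 (write(4)): arr=[5 4 _ _ _ _] head=0 tail=2 count=2
After op 3 (write(13)): arr=[5 4 13 _ _ _] head=0 tail=3 count=3
After op 4 (write(23)): arr=[5 4 13 23 _ _] head=0 tail=4 count=4
After op 5 (write(22)): arr=[5 4 13 23 22 _] head=0 tail=5 count=5
After op 6 (write(6)): arr=[5 4 13 23 22 6] head=0 tail=0 count=6
After op 7 (write(17)): arr=[17 4 13 23 22 6] head=1 tail=1 count=6
After op 8 (write(21)): arr=[17 21 13 23 22 6] head=2 tail=2 count=6
After op 9 (peek()): arr=[17 21 13 23 22 6] head=2 tail=2 count=6
After op 10 (write(15)): arr=[17 21 15 23 22 6] head=3 tail=3 count=6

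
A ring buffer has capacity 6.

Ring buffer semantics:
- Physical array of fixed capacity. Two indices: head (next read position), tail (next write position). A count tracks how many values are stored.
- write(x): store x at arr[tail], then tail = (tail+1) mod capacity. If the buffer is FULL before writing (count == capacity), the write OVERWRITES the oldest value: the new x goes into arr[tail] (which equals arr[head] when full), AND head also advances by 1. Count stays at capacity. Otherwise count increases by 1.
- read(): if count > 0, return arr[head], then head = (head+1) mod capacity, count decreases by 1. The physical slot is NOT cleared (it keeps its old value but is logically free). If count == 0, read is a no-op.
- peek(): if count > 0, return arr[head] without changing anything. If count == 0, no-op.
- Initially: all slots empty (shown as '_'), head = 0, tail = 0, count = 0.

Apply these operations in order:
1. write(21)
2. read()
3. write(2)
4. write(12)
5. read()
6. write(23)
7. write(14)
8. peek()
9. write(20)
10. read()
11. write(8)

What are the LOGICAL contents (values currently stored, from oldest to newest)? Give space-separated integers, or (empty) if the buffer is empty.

Answer: 23 14 20 8

Derivation:
After op 1 (write(21)): arr=[21 _ _ _ _ _] head=0 tail=1 count=1
After op 2 (read()): arr=[21 _ _ _ _ _] head=1 tail=1 count=0
After op 3 (write(2)): arr=[21 2 _ _ _ _] head=1 tail=2 count=1
After op 4 (write(12)): arr=[21 2 12 _ _ _] head=1 tail=3 count=2
After op 5 (read()): arr=[21 2 12 _ _ _] head=2 tail=3 count=1
After op 6 (write(23)): arr=[21 2 12 23 _ _] head=2 tail=4 count=2
After op 7 (write(14)): arr=[21 2 12 23 14 _] head=2 tail=5 count=3
After op 8 (peek()): arr=[21 2 12 23 14 _] head=2 tail=5 count=3
After op 9 (write(20)): arr=[21 2 12 23 14 20] head=2 tail=0 count=4
After op 10 (read()): arr=[21 2 12 23 14 20] head=3 tail=0 count=3
After op 11 (write(8)): arr=[8 2 12 23 14 20] head=3 tail=1 count=4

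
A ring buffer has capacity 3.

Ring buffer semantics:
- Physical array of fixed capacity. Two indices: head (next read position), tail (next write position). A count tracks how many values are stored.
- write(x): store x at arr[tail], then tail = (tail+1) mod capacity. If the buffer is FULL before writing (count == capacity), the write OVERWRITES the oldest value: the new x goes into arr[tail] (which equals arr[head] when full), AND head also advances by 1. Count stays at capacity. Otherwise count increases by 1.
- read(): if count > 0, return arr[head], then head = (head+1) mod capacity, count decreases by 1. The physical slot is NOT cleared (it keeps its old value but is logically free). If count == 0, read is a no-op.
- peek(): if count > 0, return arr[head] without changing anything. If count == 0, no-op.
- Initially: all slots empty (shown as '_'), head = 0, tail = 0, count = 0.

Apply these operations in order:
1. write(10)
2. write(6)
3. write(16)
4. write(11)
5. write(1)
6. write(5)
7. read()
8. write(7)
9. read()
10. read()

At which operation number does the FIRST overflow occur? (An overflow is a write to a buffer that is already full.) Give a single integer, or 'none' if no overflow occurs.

After op 1 (write(10)): arr=[10 _ _] head=0 tail=1 count=1
After op 2 (write(6)): arr=[10 6 _] head=0 tail=2 count=2
After op 3 (write(16)): arr=[10 6 16] head=0 tail=0 count=3
After op 4 (write(11)): arr=[11 6 16] head=1 tail=1 count=3
After op 5 (write(1)): arr=[11 1 16] head=2 tail=2 count=3
After op 6 (write(5)): arr=[11 1 5] head=0 tail=0 count=3
After op 7 (read()): arr=[11 1 5] head=1 tail=0 count=2
After op 8 (write(7)): arr=[7 1 5] head=1 tail=1 count=3
After op 9 (read()): arr=[7 1 5] head=2 tail=1 count=2
After op 10 (read()): arr=[7 1 5] head=0 tail=1 count=1

Answer: 4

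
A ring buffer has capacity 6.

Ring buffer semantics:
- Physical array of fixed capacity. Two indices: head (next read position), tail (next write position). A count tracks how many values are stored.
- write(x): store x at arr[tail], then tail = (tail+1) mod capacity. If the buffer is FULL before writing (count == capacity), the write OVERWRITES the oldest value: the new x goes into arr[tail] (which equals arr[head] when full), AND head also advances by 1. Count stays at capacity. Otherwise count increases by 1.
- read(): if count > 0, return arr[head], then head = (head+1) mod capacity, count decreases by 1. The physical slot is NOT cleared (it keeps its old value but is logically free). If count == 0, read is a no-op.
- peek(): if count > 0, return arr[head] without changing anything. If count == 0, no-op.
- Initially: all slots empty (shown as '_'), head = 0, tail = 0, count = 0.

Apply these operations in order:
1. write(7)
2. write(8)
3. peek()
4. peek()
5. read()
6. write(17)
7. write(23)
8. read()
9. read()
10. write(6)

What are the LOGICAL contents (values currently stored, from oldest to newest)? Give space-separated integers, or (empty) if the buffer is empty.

After op 1 (write(7)): arr=[7 _ _ _ _ _] head=0 tail=1 count=1
After op 2 (write(8)): arr=[7 8 _ _ _ _] head=0 tail=2 count=2
After op 3 (peek()): arr=[7 8 _ _ _ _] head=0 tail=2 count=2
After op 4 (peek()): arr=[7 8 _ _ _ _] head=0 tail=2 count=2
After op 5 (read()): arr=[7 8 _ _ _ _] head=1 tail=2 count=1
After op 6 (write(17)): arr=[7 8 17 _ _ _] head=1 tail=3 count=2
After op 7 (write(23)): arr=[7 8 17 23 _ _] head=1 tail=4 count=3
After op 8 (read()): arr=[7 8 17 23 _ _] head=2 tail=4 count=2
After op 9 (read()): arr=[7 8 17 23 _ _] head=3 tail=4 count=1
After op 10 (write(6)): arr=[7 8 17 23 6 _] head=3 tail=5 count=2

Answer: 23 6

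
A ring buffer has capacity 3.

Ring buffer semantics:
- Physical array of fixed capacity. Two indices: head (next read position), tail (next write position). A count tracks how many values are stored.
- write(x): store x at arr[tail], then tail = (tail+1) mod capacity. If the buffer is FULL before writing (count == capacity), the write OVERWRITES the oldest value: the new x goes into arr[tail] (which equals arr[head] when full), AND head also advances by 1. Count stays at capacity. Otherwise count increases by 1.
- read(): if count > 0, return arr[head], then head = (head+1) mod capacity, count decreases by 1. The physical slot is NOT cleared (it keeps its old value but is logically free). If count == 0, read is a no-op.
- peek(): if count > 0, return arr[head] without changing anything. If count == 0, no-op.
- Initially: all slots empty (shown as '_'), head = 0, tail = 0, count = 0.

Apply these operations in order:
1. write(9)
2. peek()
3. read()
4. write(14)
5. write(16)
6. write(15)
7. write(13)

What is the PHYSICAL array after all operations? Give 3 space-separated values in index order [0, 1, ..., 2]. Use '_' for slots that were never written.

Answer: 15 13 16

Derivation:
After op 1 (write(9)): arr=[9 _ _] head=0 tail=1 count=1
After op 2 (peek()): arr=[9 _ _] head=0 tail=1 count=1
After op 3 (read()): arr=[9 _ _] head=1 tail=1 count=0
After op 4 (write(14)): arr=[9 14 _] head=1 tail=2 count=1
After op 5 (write(16)): arr=[9 14 16] head=1 tail=0 count=2
After op 6 (write(15)): arr=[15 14 16] head=1 tail=1 count=3
After op 7 (write(13)): arr=[15 13 16] head=2 tail=2 count=3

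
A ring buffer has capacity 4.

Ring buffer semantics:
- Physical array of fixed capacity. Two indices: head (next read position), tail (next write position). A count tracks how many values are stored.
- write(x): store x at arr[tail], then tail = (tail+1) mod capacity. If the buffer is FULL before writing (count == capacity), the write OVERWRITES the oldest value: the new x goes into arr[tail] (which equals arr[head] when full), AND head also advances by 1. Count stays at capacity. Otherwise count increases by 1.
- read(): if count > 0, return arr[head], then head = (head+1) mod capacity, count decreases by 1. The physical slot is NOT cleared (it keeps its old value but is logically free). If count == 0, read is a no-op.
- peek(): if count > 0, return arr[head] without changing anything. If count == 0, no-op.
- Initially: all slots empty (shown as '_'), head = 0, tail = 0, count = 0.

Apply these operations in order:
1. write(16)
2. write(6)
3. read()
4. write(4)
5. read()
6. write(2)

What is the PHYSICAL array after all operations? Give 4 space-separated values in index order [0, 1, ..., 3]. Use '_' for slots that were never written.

Answer: 16 6 4 2

Derivation:
After op 1 (write(16)): arr=[16 _ _ _] head=0 tail=1 count=1
After op 2 (write(6)): arr=[16 6 _ _] head=0 tail=2 count=2
After op 3 (read()): arr=[16 6 _ _] head=1 tail=2 count=1
After op 4 (write(4)): arr=[16 6 4 _] head=1 tail=3 count=2
After op 5 (read()): arr=[16 6 4 _] head=2 tail=3 count=1
After op 6 (write(2)): arr=[16 6 4 2] head=2 tail=0 count=2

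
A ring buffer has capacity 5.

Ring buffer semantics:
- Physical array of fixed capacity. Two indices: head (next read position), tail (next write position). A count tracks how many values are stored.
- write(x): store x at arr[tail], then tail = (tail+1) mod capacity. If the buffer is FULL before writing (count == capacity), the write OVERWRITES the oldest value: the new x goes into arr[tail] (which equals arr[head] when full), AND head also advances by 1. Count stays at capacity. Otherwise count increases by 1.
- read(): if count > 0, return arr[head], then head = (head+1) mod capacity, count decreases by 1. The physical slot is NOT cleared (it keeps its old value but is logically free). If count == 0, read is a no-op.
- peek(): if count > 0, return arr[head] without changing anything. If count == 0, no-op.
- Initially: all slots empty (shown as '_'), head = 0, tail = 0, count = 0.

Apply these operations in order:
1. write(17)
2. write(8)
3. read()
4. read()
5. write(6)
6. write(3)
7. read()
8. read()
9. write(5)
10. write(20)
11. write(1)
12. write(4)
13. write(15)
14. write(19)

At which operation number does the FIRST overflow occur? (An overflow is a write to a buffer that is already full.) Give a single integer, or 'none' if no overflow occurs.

Answer: 14

Derivation:
After op 1 (write(17)): arr=[17 _ _ _ _] head=0 tail=1 count=1
After op 2 (write(8)): arr=[17 8 _ _ _] head=0 tail=2 count=2
After op 3 (read()): arr=[17 8 _ _ _] head=1 tail=2 count=1
After op 4 (read()): arr=[17 8 _ _ _] head=2 tail=2 count=0
After op 5 (write(6)): arr=[17 8 6 _ _] head=2 tail=3 count=1
After op 6 (write(3)): arr=[17 8 6 3 _] head=2 tail=4 count=2
After op 7 (read()): arr=[17 8 6 3 _] head=3 tail=4 count=1
After op 8 (read()): arr=[17 8 6 3 _] head=4 tail=4 count=0
After op 9 (write(5)): arr=[17 8 6 3 5] head=4 tail=0 count=1
After op 10 (write(20)): arr=[20 8 6 3 5] head=4 tail=1 count=2
After op 11 (write(1)): arr=[20 1 6 3 5] head=4 tail=2 count=3
After op 12 (write(4)): arr=[20 1 4 3 5] head=4 tail=3 count=4
After op 13 (write(15)): arr=[20 1 4 15 5] head=4 tail=4 count=5
After op 14 (write(19)): arr=[20 1 4 15 19] head=0 tail=0 count=5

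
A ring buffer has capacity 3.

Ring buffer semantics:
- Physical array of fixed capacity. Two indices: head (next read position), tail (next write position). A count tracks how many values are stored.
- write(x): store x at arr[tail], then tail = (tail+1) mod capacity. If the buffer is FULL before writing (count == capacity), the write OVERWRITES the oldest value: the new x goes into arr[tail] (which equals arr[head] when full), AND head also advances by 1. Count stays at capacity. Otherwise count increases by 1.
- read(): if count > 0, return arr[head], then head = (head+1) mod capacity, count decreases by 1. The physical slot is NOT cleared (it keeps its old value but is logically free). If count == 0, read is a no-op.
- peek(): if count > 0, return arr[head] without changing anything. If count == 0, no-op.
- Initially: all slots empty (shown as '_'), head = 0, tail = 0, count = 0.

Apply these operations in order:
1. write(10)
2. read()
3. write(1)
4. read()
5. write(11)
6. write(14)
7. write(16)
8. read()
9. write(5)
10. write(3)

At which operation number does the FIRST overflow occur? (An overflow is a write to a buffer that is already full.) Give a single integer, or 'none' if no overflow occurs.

After op 1 (write(10)): arr=[10 _ _] head=0 tail=1 count=1
After op 2 (read()): arr=[10 _ _] head=1 tail=1 count=0
After op 3 (write(1)): arr=[10 1 _] head=1 tail=2 count=1
After op 4 (read()): arr=[10 1 _] head=2 tail=2 count=0
After op 5 (write(11)): arr=[10 1 11] head=2 tail=0 count=1
After op 6 (write(14)): arr=[14 1 11] head=2 tail=1 count=2
After op 7 (write(16)): arr=[14 16 11] head=2 tail=2 count=3
After op 8 (read()): arr=[14 16 11] head=0 tail=2 count=2
After op 9 (write(5)): arr=[14 16 5] head=0 tail=0 count=3
After op 10 (write(3)): arr=[3 16 5] head=1 tail=1 count=3

Answer: 10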